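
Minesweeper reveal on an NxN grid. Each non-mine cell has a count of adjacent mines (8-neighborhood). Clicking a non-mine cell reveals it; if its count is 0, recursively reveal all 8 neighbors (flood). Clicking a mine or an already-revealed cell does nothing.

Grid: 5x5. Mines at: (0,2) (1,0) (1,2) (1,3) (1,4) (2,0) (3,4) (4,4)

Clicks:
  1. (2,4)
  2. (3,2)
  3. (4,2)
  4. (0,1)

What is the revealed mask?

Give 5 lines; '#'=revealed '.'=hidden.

Answer: .#...
.....
.####
####.
####.

Derivation:
Click 1 (2,4) count=3: revealed 1 new [(2,4)] -> total=1
Click 2 (3,2) count=0: revealed 11 new [(2,1) (2,2) (2,3) (3,0) (3,1) (3,2) (3,3) (4,0) (4,1) (4,2) (4,3)] -> total=12
Click 3 (4,2) count=0: revealed 0 new [(none)] -> total=12
Click 4 (0,1) count=3: revealed 1 new [(0,1)] -> total=13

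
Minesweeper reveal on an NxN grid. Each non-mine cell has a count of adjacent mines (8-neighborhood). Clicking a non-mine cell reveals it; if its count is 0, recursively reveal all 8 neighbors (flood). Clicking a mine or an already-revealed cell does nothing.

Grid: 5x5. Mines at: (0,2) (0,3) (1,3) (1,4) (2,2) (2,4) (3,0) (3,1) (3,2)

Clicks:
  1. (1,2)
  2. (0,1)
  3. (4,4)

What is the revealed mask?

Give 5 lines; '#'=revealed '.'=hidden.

Answer: .#...
..#..
.....
...##
...##

Derivation:
Click 1 (1,2) count=4: revealed 1 new [(1,2)] -> total=1
Click 2 (0,1) count=1: revealed 1 new [(0,1)] -> total=2
Click 3 (4,4) count=0: revealed 4 new [(3,3) (3,4) (4,3) (4,4)] -> total=6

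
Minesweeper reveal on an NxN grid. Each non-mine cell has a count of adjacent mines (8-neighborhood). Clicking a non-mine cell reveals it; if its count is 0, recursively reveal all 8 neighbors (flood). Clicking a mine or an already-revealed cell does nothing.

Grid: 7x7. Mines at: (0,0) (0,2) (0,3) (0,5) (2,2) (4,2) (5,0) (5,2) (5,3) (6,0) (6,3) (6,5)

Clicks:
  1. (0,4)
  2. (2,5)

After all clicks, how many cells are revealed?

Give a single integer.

Click 1 (0,4) count=2: revealed 1 new [(0,4)] -> total=1
Click 2 (2,5) count=0: revealed 19 new [(1,3) (1,4) (1,5) (1,6) (2,3) (2,4) (2,5) (2,6) (3,3) (3,4) (3,5) (3,6) (4,3) (4,4) (4,5) (4,6) (5,4) (5,5) (5,6)] -> total=20

Answer: 20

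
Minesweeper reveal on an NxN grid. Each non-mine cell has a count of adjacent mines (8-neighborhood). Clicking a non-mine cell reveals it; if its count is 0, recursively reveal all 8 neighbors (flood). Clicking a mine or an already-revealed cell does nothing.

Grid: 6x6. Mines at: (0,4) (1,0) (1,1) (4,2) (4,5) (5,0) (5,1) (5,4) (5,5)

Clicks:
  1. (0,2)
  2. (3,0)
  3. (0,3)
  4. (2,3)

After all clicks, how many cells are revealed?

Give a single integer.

Answer: 20

Derivation:
Click 1 (0,2) count=1: revealed 1 new [(0,2)] -> total=1
Click 2 (3,0) count=0: revealed 6 new [(2,0) (2,1) (3,0) (3,1) (4,0) (4,1)] -> total=7
Click 3 (0,3) count=1: revealed 1 new [(0,3)] -> total=8
Click 4 (2,3) count=0: revealed 12 new [(1,2) (1,3) (1,4) (1,5) (2,2) (2,3) (2,4) (2,5) (3,2) (3,3) (3,4) (3,5)] -> total=20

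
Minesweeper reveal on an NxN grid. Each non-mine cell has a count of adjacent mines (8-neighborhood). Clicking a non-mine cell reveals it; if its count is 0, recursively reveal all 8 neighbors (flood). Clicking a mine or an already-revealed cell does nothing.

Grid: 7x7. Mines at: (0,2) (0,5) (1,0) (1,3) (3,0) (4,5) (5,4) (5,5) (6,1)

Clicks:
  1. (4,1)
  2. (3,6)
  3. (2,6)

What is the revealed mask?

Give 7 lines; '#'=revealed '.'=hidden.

Answer: .......
....###
....###
....###
.#.....
.......
.......

Derivation:
Click 1 (4,1) count=1: revealed 1 new [(4,1)] -> total=1
Click 2 (3,6) count=1: revealed 1 new [(3,6)] -> total=2
Click 3 (2,6) count=0: revealed 8 new [(1,4) (1,5) (1,6) (2,4) (2,5) (2,6) (3,4) (3,5)] -> total=10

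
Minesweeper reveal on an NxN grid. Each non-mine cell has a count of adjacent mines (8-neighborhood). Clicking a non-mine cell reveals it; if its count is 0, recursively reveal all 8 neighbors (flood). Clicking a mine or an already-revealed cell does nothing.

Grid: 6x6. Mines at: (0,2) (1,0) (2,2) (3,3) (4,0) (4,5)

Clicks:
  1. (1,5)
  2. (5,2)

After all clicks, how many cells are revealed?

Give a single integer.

Click 1 (1,5) count=0: revealed 11 new [(0,3) (0,4) (0,5) (1,3) (1,4) (1,5) (2,3) (2,4) (2,5) (3,4) (3,5)] -> total=11
Click 2 (5,2) count=0: revealed 8 new [(4,1) (4,2) (4,3) (4,4) (5,1) (5,2) (5,3) (5,4)] -> total=19

Answer: 19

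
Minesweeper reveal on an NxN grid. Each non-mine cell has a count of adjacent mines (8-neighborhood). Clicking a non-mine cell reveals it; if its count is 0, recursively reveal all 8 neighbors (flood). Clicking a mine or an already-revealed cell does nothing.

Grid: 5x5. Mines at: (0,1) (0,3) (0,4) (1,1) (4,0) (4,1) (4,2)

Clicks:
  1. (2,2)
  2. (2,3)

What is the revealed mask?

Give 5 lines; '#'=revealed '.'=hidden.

Click 1 (2,2) count=1: revealed 1 new [(2,2)] -> total=1
Click 2 (2,3) count=0: revealed 10 new [(1,2) (1,3) (1,4) (2,3) (2,4) (3,2) (3,3) (3,4) (4,3) (4,4)] -> total=11

Answer: .....
..###
..###
..###
...##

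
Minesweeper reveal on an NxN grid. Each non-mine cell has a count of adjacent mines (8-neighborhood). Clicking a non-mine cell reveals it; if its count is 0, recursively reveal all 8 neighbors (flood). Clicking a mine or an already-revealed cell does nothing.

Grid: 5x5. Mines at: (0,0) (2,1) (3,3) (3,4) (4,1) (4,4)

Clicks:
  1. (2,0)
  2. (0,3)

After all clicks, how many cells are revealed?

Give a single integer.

Click 1 (2,0) count=1: revealed 1 new [(2,0)] -> total=1
Click 2 (0,3) count=0: revealed 11 new [(0,1) (0,2) (0,3) (0,4) (1,1) (1,2) (1,3) (1,4) (2,2) (2,3) (2,4)] -> total=12

Answer: 12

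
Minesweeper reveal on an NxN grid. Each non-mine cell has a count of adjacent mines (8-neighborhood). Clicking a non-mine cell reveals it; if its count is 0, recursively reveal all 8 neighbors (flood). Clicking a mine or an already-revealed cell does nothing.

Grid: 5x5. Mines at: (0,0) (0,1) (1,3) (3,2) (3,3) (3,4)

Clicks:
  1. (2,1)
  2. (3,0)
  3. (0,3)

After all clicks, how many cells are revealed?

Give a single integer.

Click 1 (2,1) count=1: revealed 1 new [(2,1)] -> total=1
Click 2 (3,0) count=0: revealed 7 new [(1,0) (1,1) (2,0) (3,0) (3,1) (4,0) (4,1)] -> total=8
Click 3 (0,3) count=1: revealed 1 new [(0,3)] -> total=9

Answer: 9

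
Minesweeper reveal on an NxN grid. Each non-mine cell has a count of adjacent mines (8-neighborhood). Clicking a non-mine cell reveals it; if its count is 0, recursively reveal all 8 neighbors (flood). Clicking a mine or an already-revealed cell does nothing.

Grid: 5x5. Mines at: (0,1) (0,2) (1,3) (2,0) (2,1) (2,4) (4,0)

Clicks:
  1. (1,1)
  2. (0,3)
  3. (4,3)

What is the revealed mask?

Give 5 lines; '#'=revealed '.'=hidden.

Answer: ...#.
.#...
.....
.####
.####

Derivation:
Click 1 (1,1) count=4: revealed 1 new [(1,1)] -> total=1
Click 2 (0,3) count=2: revealed 1 new [(0,3)] -> total=2
Click 3 (4,3) count=0: revealed 8 new [(3,1) (3,2) (3,3) (3,4) (4,1) (4,2) (4,3) (4,4)] -> total=10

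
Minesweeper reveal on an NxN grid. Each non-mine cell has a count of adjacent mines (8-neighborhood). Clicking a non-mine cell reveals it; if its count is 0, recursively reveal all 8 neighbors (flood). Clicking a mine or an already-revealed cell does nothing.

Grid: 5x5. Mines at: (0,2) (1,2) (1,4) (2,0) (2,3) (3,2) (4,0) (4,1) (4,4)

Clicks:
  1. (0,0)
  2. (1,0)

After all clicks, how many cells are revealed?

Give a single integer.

Answer: 4

Derivation:
Click 1 (0,0) count=0: revealed 4 new [(0,0) (0,1) (1,0) (1,1)] -> total=4
Click 2 (1,0) count=1: revealed 0 new [(none)] -> total=4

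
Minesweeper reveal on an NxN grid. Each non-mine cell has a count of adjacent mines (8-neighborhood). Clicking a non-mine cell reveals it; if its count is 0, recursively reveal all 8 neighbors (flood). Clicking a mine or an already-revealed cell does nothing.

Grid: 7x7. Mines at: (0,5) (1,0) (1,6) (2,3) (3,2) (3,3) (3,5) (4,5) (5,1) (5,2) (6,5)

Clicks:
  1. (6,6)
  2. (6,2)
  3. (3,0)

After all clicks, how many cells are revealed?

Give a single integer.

Answer: 8

Derivation:
Click 1 (6,6) count=1: revealed 1 new [(6,6)] -> total=1
Click 2 (6,2) count=2: revealed 1 new [(6,2)] -> total=2
Click 3 (3,0) count=0: revealed 6 new [(2,0) (2,1) (3,0) (3,1) (4,0) (4,1)] -> total=8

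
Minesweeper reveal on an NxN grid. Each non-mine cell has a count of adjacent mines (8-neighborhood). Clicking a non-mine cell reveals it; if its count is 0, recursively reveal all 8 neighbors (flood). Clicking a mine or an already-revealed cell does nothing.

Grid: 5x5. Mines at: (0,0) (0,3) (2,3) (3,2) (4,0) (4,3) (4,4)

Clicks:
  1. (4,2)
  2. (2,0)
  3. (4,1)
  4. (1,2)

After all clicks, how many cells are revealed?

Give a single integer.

Answer: 9

Derivation:
Click 1 (4,2) count=2: revealed 1 new [(4,2)] -> total=1
Click 2 (2,0) count=0: revealed 6 new [(1,0) (1,1) (2,0) (2,1) (3,0) (3,1)] -> total=7
Click 3 (4,1) count=2: revealed 1 new [(4,1)] -> total=8
Click 4 (1,2) count=2: revealed 1 new [(1,2)] -> total=9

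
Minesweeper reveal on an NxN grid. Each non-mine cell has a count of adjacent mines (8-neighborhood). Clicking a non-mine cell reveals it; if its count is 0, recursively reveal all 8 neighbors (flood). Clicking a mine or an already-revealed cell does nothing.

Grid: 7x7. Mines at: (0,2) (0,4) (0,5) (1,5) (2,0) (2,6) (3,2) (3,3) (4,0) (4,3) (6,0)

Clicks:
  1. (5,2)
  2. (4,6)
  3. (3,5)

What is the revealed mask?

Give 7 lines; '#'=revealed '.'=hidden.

Click 1 (5,2) count=1: revealed 1 new [(5,2)] -> total=1
Click 2 (4,6) count=0: revealed 17 new [(3,4) (3,5) (3,6) (4,4) (4,5) (4,6) (5,1) (5,3) (5,4) (5,5) (5,6) (6,1) (6,2) (6,3) (6,4) (6,5) (6,6)] -> total=18
Click 3 (3,5) count=1: revealed 0 new [(none)] -> total=18

Answer: .......
.......
.......
....###
....###
.######
.######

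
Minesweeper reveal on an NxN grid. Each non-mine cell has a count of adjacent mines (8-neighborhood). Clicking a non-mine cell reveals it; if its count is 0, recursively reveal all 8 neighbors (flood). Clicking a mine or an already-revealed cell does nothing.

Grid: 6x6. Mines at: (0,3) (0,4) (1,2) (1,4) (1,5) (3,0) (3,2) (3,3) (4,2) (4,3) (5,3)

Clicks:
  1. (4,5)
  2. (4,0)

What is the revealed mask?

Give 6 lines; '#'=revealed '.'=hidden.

Click 1 (4,5) count=0: revealed 8 new [(2,4) (2,5) (3,4) (3,5) (4,4) (4,5) (5,4) (5,5)] -> total=8
Click 2 (4,0) count=1: revealed 1 new [(4,0)] -> total=9

Answer: ......
......
....##
....##
#...##
....##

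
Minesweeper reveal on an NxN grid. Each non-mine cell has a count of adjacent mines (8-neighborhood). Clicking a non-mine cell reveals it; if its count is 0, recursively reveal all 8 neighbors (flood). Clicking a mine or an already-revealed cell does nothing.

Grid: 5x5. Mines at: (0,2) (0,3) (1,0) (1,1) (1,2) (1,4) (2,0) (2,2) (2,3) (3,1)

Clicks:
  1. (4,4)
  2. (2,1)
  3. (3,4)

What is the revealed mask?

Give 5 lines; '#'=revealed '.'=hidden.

Click 1 (4,4) count=0: revealed 6 new [(3,2) (3,3) (3,4) (4,2) (4,3) (4,4)] -> total=6
Click 2 (2,1) count=6: revealed 1 new [(2,1)] -> total=7
Click 3 (3,4) count=1: revealed 0 new [(none)] -> total=7

Answer: .....
.....
.#...
..###
..###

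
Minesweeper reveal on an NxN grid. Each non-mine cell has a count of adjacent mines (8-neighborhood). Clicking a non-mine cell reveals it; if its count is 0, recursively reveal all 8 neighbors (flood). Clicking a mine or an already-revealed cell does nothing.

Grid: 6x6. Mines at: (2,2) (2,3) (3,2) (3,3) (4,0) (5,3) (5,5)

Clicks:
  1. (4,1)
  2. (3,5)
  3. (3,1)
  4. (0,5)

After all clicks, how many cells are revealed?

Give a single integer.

Click 1 (4,1) count=2: revealed 1 new [(4,1)] -> total=1
Click 2 (3,5) count=0: revealed 22 new [(0,0) (0,1) (0,2) (0,3) (0,4) (0,5) (1,0) (1,1) (1,2) (1,3) (1,4) (1,5) (2,0) (2,1) (2,4) (2,5) (3,0) (3,1) (3,4) (3,5) (4,4) (4,5)] -> total=23
Click 3 (3,1) count=3: revealed 0 new [(none)] -> total=23
Click 4 (0,5) count=0: revealed 0 new [(none)] -> total=23

Answer: 23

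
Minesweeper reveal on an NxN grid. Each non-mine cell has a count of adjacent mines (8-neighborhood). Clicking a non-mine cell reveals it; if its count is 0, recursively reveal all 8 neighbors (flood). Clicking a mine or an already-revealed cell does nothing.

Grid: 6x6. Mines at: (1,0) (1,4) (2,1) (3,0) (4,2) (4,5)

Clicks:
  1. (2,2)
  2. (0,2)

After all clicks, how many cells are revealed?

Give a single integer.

Click 1 (2,2) count=1: revealed 1 new [(2,2)] -> total=1
Click 2 (0,2) count=0: revealed 6 new [(0,1) (0,2) (0,3) (1,1) (1,2) (1,3)] -> total=7

Answer: 7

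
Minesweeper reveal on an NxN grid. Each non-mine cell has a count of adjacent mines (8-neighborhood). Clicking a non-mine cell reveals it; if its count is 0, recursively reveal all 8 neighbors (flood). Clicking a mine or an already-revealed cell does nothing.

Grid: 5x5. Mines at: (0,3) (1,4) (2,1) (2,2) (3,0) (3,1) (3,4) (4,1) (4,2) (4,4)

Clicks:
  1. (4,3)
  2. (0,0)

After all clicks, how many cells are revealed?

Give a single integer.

Answer: 7

Derivation:
Click 1 (4,3) count=3: revealed 1 new [(4,3)] -> total=1
Click 2 (0,0) count=0: revealed 6 new [(0,0) (0,1) (0,2) (1,0) (1,1) (1,2)] -> total=7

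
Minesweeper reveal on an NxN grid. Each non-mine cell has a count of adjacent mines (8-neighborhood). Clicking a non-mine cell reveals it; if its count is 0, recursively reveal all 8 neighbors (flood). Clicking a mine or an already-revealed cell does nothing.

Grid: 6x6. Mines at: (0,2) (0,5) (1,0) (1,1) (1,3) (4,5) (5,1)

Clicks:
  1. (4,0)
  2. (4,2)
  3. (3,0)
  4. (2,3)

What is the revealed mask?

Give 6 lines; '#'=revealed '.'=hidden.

Answer: ......
......
#####.
#####.
#####.
..###.

Derivation:
Click 1 (4,0) count=1: revealed 1 new [(4,0)] -> total=1
Click 2 (4,2) count=1: revealed 1 new [(4,2)] -> total=2
Click 3 (3,0) count=0: revealed 16 new [(2,0) (2,1) (2,2) (2,3) (2,4) (3,0) (3,1) (3,2) (3,3) (3,4) (4,1) (4,3) (4,4) (5,2) (5,3) (5,4)] -> total=18
Click 4 (2,3) count=1: revealed 0 new [(none)] -> total=18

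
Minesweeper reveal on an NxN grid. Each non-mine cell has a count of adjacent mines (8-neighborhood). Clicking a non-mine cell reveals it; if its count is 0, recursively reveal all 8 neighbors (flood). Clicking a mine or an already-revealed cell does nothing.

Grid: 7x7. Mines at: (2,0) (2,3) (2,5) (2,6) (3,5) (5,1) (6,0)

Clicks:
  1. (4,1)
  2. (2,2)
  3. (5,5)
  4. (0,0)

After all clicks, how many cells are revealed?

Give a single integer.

Click 1 (4,1) count=1: revealed 1 new [(4,1)] -> total=1
Click 2 (2,2) count=1: revealed 1 new [(2,2)] -> total=2
Click 3 (5,5) count=0: revealed 18 new [(3,2) (3,3) (3,4) (4,2) (4,3) (4,4) (4,5) (4,6) (5,2) (5,3) (5,4) (5,5) (5,6) (6,2) (6,3) (6,4) (6,5) (6,6)] -> total=20
Click 4 (0,0) count=0: revealed 14 new [(0,0) (0,1) (0,2) (0,3) (0,4) (0,5) (0,6) (1,0) (1,1) (1,2) (1,3) (1,4) (1,5) (1,6)] -> total=34

Answer: 34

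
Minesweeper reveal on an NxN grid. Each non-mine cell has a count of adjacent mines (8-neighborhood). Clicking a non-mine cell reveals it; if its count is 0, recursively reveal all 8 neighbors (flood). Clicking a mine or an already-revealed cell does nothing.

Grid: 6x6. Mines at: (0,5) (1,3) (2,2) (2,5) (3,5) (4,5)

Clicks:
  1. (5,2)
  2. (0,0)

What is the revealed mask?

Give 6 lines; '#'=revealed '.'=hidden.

Answer: ###...
###...
##....
#####.
#####.
#####.

Derivation:
Click 1 (5,2) count=0: revealed 23 new [(0,0) (0,1) (0,2) (1,0) (1,1) (1,2) (2,0) (2,1) (3,0) (3,1) (3,2) (3,3) (3,4) (4,0) (4,1) (4,2) (4,3) (4,4) (5,0) (5,1) (5,2) (5,3) (5,4)] -> total=23
Click 2 (0,0) count=0: revealed 0 new [(none)] -> total=23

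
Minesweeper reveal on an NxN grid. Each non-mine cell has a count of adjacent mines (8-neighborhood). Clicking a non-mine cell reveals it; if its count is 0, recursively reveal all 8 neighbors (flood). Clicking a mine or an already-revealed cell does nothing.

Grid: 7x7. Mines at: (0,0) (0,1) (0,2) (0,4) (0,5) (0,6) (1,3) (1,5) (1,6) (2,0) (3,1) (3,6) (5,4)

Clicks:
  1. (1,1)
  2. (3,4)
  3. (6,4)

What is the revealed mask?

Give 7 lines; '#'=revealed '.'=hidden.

Click 1 (1,1) count=4: revealed 1 new [(1,1)] -> total=1
Click 2 (3,4) count=0: revealed 12 new [(2,2) (2,3) (2,4) (2,5) (3,2) (3,3) (3,4) (3,5) (4,2) (4,3) (4,4) (4,5)] -> total=13
Click 3 (6,4) count=1: revealed 1 new [(6,4)] -> total=14

Answer: .......
.#.....
..####.
..####.
..####.
.......
....#..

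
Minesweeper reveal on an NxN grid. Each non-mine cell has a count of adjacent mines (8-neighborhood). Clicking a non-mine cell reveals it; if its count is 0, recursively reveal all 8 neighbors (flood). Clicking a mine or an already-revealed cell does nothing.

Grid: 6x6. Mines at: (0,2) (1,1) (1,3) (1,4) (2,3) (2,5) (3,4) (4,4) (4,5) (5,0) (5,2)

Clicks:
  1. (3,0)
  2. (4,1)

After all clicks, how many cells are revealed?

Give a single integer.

Answer: 9

Derivation:
Click 1 (3,0) count=0: revealed 9 new [(2,0) (2,1) (2,2) (3,0) (3,1) (3,2) (4,0) (4,1) (4,2)] -> total=9
Click 2 (4,1) count=2: revealed 0 new [(none)] -> total=9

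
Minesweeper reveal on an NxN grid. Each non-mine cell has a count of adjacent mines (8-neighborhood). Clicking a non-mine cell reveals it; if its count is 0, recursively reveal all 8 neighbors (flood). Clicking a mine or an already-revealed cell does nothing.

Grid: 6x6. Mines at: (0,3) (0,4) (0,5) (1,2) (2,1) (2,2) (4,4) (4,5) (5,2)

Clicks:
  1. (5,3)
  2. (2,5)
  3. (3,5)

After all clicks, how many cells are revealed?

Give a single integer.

Click 1 (5,3) count=2: revealed 1 new [(5,3)] -> total=1
Click 2 (2,5) count=0: revealed 9 new [(1,3) (1,4) (1,5) (2,3) (2,4) (2,5) (3,3) (3,4) (3,5)] -> total=10
Click 3 (3,5) count=2: revealed 0 new [(none)] -> total=10

Answer: 10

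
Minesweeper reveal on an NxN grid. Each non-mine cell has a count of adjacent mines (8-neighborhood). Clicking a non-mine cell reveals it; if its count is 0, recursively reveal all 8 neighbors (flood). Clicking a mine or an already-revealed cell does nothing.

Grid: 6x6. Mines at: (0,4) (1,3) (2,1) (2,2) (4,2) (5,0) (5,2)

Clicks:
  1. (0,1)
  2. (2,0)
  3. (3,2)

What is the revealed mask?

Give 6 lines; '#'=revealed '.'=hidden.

Click 1 (0,1) count=0: revealed 6 new [(0,0) (0,1) (0,2) (1,0) (1,1) (1,2)] -> total=6
Click 2 (2,0) count=1: revealed 1 new [(2,0)] -> total=7
Click 3 (3,2) count=3: revealed 1 new [(3,2)] -> total=8

Answer: ###...
###...
#.....
..#...
......
......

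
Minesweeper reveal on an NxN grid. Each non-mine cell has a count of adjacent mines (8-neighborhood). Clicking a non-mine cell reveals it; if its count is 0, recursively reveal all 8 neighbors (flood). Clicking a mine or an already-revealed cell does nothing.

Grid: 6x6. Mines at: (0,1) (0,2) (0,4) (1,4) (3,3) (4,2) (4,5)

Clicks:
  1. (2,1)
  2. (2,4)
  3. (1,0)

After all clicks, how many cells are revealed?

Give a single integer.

Answer: 14

Derivation:
Click 1 (2,1) count=0: revealed 13 new [(1,0) (1,1) (1,2) (2,0) (2,1) (2,2) (3,0) (3,1) (3,2) (4,0) (4,1) (5,0) (5,1)] -> total=13
Click 2 (2,4) count=2: revealed 1 new [(2,4)] -> total=14
Click 3 (1,0) count=1: revealed 0 new [(none)] -> total=14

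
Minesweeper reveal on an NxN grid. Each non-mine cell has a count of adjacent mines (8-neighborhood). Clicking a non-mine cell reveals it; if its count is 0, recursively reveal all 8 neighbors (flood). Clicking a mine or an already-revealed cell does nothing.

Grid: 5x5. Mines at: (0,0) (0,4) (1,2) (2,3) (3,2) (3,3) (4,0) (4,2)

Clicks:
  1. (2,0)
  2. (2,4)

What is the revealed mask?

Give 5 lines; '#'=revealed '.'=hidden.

Click 1 (2,0) count=0: revealed 6 new [(1,0) (1,1) (2,0) (2,1) (3,0) (3,1)] -> total=6
Click 2 (2,4) count=2: revealed 1 new [(2,4)] -> total=7

Answer: .....
##...
##..#
##...
.....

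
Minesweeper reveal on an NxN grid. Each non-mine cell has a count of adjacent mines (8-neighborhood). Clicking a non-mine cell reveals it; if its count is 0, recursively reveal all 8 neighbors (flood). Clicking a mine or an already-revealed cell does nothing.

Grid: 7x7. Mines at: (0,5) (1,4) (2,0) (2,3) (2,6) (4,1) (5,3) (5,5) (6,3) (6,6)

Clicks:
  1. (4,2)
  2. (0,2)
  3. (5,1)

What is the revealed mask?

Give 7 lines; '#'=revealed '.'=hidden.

Answer: ####...
####...
.......
.......
..#....
.#.....
.......

Derivation:
Click 1 (4,2) count=2: revealed 1 new [(4,2)] -> total=1
Click 2 (0,2) count=0: revealed 8 new [(0,0) (0,1) (0,2) (0,3) (1,0) (1,1) (1,2) (1,3)] -> total=9
Click 3 (5,1) count=1: revealed 1 new [(5,1)] -> total=10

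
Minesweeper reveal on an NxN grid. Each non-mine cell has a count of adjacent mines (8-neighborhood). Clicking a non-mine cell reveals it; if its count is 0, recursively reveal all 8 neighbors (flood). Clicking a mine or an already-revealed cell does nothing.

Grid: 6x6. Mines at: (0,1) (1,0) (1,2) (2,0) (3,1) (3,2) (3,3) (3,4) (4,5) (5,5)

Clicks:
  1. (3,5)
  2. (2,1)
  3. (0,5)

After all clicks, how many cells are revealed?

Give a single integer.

Click 1 (3,5) count=2: revealed 1 new [(3,5)] -> total=1
Click 2 (2,1) count=5: revealed 1 new [(2,1)] -> total=2
Click 3 (0,5) count=0: revealed 9 new [(0,3) (0,4) (0,5) (1,3) (1,4) (1,5) (2,3) (2,4) (2,5)] -> total=11

Answer: 11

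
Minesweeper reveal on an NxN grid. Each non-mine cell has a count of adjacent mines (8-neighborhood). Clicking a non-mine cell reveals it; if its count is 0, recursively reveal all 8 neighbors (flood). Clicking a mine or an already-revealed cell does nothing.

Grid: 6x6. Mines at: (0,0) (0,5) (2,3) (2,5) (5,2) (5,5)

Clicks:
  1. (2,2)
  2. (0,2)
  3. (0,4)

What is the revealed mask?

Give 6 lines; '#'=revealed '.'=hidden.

Answer: .####.
.####.
..#...
......
......
......

Derivation:
Click 1 (2,2) count=1: revealed 1 new [(2,2)] -> total=1
Click 2 (0,2) count=0: revealed 8 new [(0,1) (0,2) (0,3) (0,4) (1,1) (1,2) (1,3) (1,4)] -> total=9
Click 3 (0,4) count=1: revealed 0 new [(none)] -> total=9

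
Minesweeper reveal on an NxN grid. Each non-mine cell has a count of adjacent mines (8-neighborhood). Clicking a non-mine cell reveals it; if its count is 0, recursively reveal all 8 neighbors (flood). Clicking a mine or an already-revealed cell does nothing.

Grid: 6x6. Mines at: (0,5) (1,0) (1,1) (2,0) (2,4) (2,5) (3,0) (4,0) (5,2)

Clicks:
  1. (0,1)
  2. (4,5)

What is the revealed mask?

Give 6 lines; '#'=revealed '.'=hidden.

Click 1 (0,1) count=2: revealed 1 new [(0,1)] -> total=1
Click 2 (4,5) count=0: revealed 9 new [(3,3) (3,4) (3,5) (4,3) (4,4) (4,5) (5,3) (5,4) (5,5)] -> total=10

Answer: .#....
......
......
...###
...###
...###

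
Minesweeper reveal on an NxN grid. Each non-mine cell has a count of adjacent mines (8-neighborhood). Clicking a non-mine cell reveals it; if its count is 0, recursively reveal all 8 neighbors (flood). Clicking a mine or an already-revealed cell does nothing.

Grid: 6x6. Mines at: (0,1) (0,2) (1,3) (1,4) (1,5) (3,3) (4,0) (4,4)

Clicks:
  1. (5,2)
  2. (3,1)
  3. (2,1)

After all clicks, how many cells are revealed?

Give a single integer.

Click 1 (5,2) count=0: revealed 6 new [(4,1) (4,2) (4,3) (5,1) (5,2) (5,3)] -> total=6
Click 2 (3,1) count=1: revealed 1 new [(3,1)] -> total=7
Click 3 (2,1) count=0: revealed 8 new [(1,0) (1,1) (1,2) (2,0) (2,1) (2,2) (3,0) (3,2)] -> total=15

Answer: 15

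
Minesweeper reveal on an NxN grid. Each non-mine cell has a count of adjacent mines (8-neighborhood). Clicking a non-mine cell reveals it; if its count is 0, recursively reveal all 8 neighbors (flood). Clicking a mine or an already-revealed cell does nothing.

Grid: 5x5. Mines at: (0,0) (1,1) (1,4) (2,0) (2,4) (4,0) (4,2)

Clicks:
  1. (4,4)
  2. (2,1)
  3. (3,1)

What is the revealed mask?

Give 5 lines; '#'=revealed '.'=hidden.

Answer: .....
.....
.#...
.#.##
...##

Derivation:
Click 1 (4,4) count=0: revealed 4 new [(3,3) (3,4) (4,3) (4,4)] -> total=4
Click 2 (2,1) count=2: revealed 1 new [(2,1)] -> total=5
Click 3 (3,1) count=3: revealed 1 new [(3,1)] -> total=6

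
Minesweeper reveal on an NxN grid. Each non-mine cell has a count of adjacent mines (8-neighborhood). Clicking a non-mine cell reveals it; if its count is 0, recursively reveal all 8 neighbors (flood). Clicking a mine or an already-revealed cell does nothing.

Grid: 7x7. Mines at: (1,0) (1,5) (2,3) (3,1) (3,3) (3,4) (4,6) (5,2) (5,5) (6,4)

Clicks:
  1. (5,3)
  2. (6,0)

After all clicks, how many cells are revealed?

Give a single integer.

Answer: 7

Derivation:
Click 1 (5,3) count=2: revealed 1 new [(5,3)] -> total=1
Click 2 (6,0) count=0: revealed 6 new [(4,0) (4,1) (5,0) (5,1) (6,0) (6,1)] -> total=7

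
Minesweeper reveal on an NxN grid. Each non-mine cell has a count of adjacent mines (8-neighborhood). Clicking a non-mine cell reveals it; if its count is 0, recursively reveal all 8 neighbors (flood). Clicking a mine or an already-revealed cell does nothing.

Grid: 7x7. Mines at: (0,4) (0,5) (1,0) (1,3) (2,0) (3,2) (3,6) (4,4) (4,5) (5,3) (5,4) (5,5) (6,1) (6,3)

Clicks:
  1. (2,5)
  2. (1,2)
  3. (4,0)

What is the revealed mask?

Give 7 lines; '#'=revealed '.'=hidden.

Click 1 (2,5) count=1: revealed 1 new [(2,5)] -> total=1
Click 2 (1,2) count=1: revealed 1 new [(1,2)] -> total=2
Click 3 (4,0) count=0: revealed 6 new [(3,0) (3,1) (4,0) (4,1) (5,0) (5,1)] -> total=8

Answer: .......
..#....
.....#.
##.....
##.....
##.....
.......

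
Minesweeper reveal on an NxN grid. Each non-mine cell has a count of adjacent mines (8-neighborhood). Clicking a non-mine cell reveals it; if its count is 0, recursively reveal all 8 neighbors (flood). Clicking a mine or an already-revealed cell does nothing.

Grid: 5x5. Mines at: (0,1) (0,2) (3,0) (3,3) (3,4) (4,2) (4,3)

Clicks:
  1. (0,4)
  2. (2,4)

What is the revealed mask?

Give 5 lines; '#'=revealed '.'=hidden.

Click 1 (0,4) count=0: revealed 6 new [(0,3) (0,4) (1,3) (1,4) (2,3) (2,4)] -> total=6
Click 2 (2,4) count=2: revealed 0 new [(none)] -> total=6

Answer: ...##
...##
...##
.....
.....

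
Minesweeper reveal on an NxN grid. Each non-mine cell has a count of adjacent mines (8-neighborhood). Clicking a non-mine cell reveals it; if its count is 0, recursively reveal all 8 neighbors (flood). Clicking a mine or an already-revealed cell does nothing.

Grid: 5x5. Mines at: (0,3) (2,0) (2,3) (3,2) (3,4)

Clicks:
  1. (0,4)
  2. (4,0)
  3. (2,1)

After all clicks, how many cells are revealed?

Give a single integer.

Answer: 6

Derivation:
Click 1 (0,4) count=1: revealed 1 new [(0,4)] -> total=1
Click 2 (4,0) count=0: revealed 4 new [(3,0) (3,1) (4,0) (4,1)] -> total=5
Click 3 (2,1) count=2: revealed 1 new [(2,1)] -> total=6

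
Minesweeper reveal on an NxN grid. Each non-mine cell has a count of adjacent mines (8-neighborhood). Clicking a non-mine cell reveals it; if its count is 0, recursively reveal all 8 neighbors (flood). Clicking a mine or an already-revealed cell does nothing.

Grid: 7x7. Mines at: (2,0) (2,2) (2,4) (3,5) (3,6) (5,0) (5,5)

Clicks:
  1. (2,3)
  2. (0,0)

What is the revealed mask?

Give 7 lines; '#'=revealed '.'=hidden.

Answer: #######
#######
...#.##
.......
.......
.......
.......

Derivation:
Click 1 (2,3) count=2: revealed 1 new [(2,3)] -> total=1
Click 2 (0,0) count=0: revealed 16 new [(0,0) (0,1) (0,2) (0,3) (0,4) (0,5) (0,6) (1,0) (1,1) (1,2) (1,3) (1,4) (1,5) (1,6) (2,5) (2,6)] -> total=17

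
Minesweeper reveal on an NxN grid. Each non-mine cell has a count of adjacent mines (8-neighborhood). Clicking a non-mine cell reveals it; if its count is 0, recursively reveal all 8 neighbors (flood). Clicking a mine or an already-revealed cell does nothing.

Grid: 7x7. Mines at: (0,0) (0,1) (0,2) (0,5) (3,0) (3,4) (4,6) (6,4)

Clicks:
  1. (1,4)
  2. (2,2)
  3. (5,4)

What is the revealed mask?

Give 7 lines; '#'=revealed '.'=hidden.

Click 1 (1,4) count=1: revealed 1 new [(1,4)] -> total=1
Click 2 (2,2) count=0: revealed 21 new [(1,1) (1,2) (1,3) (2,1) (2,2) (2,3) (3,1) (3,2) (3,3) (4,0) (4,1) (4,2) (4,3) (5,0) (5,1) (5,2) (5,3) (6,0) (6,1) (6,2) (6,3)] -> total=22
Click 3 (5,4) count=1: revealed 1 new [(5,4)] -> total=23

Answer: .......
.####..
.###...
.###...
####...
#####..
####...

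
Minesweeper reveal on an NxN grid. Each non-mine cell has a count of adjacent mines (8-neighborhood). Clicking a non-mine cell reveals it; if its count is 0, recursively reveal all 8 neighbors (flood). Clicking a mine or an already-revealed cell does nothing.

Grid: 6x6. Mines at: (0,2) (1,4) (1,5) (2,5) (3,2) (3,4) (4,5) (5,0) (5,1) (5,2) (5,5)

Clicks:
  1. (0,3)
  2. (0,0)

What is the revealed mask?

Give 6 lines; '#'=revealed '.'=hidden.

Click 1 (0,3) count=2: revealed 1 new [(0,3)] -> total=1
Click 2 (0,0) count=0: revealed 10 new [(0,0) (0,1) (1,0) (1,1) (2,0) (2,1) (3,0) (3,1) (4,0) (4,1)] -> total=11

Answer: ##.#..
##....
##....
##....
##....
......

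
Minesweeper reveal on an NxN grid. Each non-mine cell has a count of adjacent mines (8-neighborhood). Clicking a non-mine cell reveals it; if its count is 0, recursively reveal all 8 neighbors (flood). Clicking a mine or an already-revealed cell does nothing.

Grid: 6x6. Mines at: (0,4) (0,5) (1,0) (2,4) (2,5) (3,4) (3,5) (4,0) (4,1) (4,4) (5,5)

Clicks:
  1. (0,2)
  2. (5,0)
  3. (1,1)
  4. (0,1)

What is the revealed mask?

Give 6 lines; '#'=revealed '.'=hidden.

Click 1 (0,2) count=0: revealed 12 new [(0,1) (0,2) (0,3) (1,1) (1,2) (1,3) (2,1) (2,2) (2,3) (3,1) (3,2) (3,3)] -> total=12
Click 2 (5,0) count=2: revealed 1 new [(5,0)] -> total=13
Click 3 (1,1) count=1: revealed 0 new [(none)] -> total=13
Click 4 (0,1) count=1: revealed 0 new [(none)] -> total=13

Answer: .###..
.###..
.###..
.###..
......
#.....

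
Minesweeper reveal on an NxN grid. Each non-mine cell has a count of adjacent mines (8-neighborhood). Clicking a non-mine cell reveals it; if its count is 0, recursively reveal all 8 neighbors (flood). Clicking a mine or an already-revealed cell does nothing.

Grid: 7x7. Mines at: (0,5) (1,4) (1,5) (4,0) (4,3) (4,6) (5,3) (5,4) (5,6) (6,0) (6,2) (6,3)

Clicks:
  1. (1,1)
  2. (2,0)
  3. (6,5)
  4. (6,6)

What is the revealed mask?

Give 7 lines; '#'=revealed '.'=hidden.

Answer: ####...
####...
####...
####...
.......
.......
.....##

Derivation:
Click 1 (1,1) count=0: revealed 16 new [(0,0) (0,1) (0,2) (0,3) (1,0) (1,1) (1,2) (1,3) (2,0) (2,1) (2,2) (2,3) (3,0) (3,1) (3,2) (3,3)] -> total=16
Click 2 (2,0) count=0: revealed 0 new [(none)] -> total=16
Click 3 (6,5) count=2: revealed 1 new [(6,5)] -> total=17
Click 4 (6,6) count=1: revealed 1 new [(6,6)] -> total=18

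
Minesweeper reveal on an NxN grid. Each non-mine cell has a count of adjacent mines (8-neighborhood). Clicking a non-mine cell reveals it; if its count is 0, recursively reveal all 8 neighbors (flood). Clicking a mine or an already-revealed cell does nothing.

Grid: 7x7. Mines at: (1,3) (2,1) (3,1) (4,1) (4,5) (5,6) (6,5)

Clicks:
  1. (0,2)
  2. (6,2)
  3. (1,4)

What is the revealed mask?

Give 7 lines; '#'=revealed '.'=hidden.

Answer: ..#....
....#..
..###..
..###..
..###..
#####..
#####..

Derivation:
Click 1 (0,2) count=1: revealed 1 new [(0,2)] -> total=1
Click 2 (6,2) count=0: revealed 19 new [(2,2) (2,3) (2,4) (3,2) (3,3) (3,4) (4,2) (4,3) (4,4) (5,0) (5,1) (5,2) (5,3) (5,4) (6,0) (6,1) (6,2) (6,3) (6,4)] -> total=20
Click 3 (1,4) count=1: revealed 1 new [(1,4)] -> total=21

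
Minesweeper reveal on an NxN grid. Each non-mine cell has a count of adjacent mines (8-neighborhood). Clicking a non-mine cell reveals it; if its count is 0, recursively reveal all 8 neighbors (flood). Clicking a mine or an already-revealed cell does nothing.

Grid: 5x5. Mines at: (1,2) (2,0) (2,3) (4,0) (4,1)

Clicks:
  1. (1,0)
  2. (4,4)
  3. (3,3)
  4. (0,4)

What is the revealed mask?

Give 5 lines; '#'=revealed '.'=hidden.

Answer: ...##
#..##
.....
..###
..###

Derivation:
Click 1 (1,0) count=1: revealed 1 new [(1,0)] -> total=1
Click 2 (4,4) count=0: revealed 6 new [(3,2) (3,3) (3,4) (4,2) (4,3) (4,4)] -> total=7
Click 3 (3,3) count=1: revealed 0 new [(none)] -> total=7
Click 4 (0,4) count=0: revealed 4 new [(0,3) (0,4) (1,3) (1,4)] -> total=11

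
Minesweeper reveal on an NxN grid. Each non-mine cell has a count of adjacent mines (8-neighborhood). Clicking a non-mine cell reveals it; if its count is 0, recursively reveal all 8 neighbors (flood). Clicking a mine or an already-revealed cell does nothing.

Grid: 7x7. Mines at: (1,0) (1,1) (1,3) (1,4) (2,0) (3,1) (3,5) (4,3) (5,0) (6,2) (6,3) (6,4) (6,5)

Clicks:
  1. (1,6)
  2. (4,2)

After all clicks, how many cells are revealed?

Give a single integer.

Answer: 7

Derivation:
Click 1 (1,6) count=0: revealed 6 new [(0,5) (0,6) (1,5) (1,6) (2,5) (2,6)] -> total=6
Click 2 (4,2) count=2: revealed 1 new [(4,2)] -> total=7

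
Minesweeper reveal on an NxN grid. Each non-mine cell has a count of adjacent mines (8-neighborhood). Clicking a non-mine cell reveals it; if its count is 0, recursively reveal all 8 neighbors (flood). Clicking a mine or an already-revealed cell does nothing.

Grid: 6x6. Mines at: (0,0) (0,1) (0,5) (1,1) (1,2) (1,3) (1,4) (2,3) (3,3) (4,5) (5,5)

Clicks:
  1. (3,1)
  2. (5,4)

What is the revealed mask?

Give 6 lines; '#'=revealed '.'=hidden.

Answer: ......
......
###...
###...
#####.
#####.

Derivation:
Click 1 (3,1) count=0: revealed 16 new [(2,0) (2,1) (2,2) (3,0) (3,1) (3,2) (4,0) (4,1) (4,2) (4,3) (4,4) (5,0) (5,1) (5,2) (5,3) (5,4)] -> total=16
Click 2 (5,4) count=2: revealed 0 new [(none)] -> total=16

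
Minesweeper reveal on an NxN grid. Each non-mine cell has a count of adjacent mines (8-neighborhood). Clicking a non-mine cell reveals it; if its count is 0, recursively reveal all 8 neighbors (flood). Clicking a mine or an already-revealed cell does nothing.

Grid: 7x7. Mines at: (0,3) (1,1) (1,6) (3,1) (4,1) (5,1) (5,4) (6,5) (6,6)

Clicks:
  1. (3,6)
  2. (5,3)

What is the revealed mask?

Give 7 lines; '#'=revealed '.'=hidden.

Click 1 (3,6) count=0: revealed 21 new [(1,2) (1,3) (1,4) (1,5) (2,2) (2,3) (2,4) (2,5) (2,6) (3,2) (3,3) (3,4) (3,5) (3,6) (4,2) (4,3) (4,4) (4,5) (4,6) (5,5) (5,6)] -> total=21
Click 2 (5,3) count=1: revealed 1 new [(5,3)] -> total=22

Answer: .......
..####.
..#####
..#####
..#####
...#.##
.......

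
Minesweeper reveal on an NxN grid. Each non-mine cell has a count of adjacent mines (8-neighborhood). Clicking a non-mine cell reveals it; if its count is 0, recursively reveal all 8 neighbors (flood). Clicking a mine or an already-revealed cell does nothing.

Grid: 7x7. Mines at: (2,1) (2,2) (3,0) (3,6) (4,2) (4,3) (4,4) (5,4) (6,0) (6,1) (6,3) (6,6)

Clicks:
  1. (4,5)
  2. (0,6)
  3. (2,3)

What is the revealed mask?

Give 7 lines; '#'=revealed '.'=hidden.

Answer: #######
#######
...####
...###.
.....#.
.......
.......

Derivation:
Click 1 (4,5) count=3: revealed 1 new [(4,5)] -> total=1
Click 2 (0,6) count=0: revealed 21 new [(0,0) (0,1) (0,2) (0,3) (0,4) (0,5) (0,6) (1,0) (1,1) (1,2) (1,3) (1,4) (1,5) (1,6) (2,3) (2,4) (2,5) (2,6) (3,3) (3,4) (3,5)] -> total=22
Click 3 (2,3) count=1: revealed 0 new [(none)] -> total=22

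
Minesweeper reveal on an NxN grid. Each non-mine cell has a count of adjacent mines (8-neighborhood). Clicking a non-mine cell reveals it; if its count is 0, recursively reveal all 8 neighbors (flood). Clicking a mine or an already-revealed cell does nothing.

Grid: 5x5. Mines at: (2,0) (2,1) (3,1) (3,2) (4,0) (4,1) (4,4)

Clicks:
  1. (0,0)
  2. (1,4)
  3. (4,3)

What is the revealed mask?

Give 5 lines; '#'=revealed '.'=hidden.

Answer: #####
#####
..###
...##
...#.

Derivation:
Click 1 (0,0) count=0: revealed 15 new [(0,0) (0,1) (0,2) (0,3) (0,4) (1,0) (1,1) (1,2) (1,3) (1,4) (2,2) (2,3) (2,4) (3,3) (3,4)] -> total=15
Click 2 (1,4) count=0: revealed 0 new [(none)] -> total=15
Click 3 (4,3) count=2: revealed 1 new [(4,3)] -> total=16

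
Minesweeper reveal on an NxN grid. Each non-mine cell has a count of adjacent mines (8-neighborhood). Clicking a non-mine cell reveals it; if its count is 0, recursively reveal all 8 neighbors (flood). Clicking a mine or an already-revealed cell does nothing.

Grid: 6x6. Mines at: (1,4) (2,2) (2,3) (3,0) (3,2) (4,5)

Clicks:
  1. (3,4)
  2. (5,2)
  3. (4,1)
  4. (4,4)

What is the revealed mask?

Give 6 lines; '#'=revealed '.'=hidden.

Answer: ......
......
......
....#.
#####.
#####.

Derivation:
Click 1 (3,4) count=2: revealed 1 new [(3,4)] -> total=1
Click 2 (5,2) count=0: revealed 10 new [(4,0) (4,1) (4,2) (4,3) (4,4) (5,0) (5,1) (5,2) (5,3) (5,4)] -> total=11
Click 3 (4,1) count=2: revealed 0 new [(none)] -> total=11
Click 4 (4,4) count=1: revealed 0 new [(none)] -> total=11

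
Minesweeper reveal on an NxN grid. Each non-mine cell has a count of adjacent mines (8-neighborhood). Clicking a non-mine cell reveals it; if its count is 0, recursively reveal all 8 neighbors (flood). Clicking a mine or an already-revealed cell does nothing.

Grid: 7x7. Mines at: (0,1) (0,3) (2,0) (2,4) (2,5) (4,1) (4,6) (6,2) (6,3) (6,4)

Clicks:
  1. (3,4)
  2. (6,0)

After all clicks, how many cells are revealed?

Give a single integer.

Click 1 (3,4) count=2: revealed 1 new [(3,4)] -> total=1
Click 2 (6,0) count=0: revealed 4 new [(5,0) (5,1) (6,0) (6,1)] -> total=5

Answer: 5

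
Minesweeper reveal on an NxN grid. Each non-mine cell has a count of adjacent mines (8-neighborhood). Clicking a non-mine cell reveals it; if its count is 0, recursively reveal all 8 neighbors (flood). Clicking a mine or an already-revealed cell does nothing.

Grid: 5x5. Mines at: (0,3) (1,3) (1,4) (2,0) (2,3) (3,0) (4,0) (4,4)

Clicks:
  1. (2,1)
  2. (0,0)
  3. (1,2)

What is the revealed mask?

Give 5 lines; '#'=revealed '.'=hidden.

Click 1 (2,1) count=2: revealed 1 new [(2,1)] -> total=1
Click 2 (0,0) count=0: revealed 6 new [(0,0) (0,1) (0,2) (1,0) (1,1) (1,2)] -> total=7
Click 3 (1,2) count=3: revealed 0 new [(none)] -> total=7

Answer: ###..
###..
.#...
.....
.....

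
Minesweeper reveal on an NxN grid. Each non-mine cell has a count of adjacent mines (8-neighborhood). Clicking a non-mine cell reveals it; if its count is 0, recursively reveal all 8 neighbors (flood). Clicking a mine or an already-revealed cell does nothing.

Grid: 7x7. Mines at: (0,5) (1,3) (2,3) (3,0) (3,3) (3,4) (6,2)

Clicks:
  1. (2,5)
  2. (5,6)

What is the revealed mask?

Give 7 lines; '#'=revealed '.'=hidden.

Answer: .......
.....##
.....##
.....##
...####
...####
...####

Derivation:
Click 1 (2,5) count=1: revealed 1 new [(2,5)] -> total=1
Click 2 (5,6) count=0: revealed 17 new [(1,5) (1,6) (2,6) (3,5) (3,6) (4,3) (4,4) (4,5) (4,6) (5,3) (5,4) (5,5) (5,6) (6,3) (6,4) (6,5) (6,6)] -> total=18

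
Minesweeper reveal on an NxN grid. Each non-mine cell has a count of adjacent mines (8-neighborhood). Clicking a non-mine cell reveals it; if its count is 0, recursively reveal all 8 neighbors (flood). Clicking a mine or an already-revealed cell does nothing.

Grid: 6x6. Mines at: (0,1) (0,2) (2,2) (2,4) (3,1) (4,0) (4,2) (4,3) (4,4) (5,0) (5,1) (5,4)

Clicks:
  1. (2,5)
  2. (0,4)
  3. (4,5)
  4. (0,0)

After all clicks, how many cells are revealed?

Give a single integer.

Answer: 9

Derivation:
Click 1 (2,5) count=1: revealed 1 new [(2,5)] -> total=1
Click 2 (0,4) count=0: revealed 6 new [(0,3) (0,4) (0,5) (1,3) (1,4) (1,5)] -> total=7
Click 3 (4,5) count=2: revealed 1 new [(4,5)] -> total=8
Click 4 (0,0) count=1: revealed 1 new [(0,0)] -> total=9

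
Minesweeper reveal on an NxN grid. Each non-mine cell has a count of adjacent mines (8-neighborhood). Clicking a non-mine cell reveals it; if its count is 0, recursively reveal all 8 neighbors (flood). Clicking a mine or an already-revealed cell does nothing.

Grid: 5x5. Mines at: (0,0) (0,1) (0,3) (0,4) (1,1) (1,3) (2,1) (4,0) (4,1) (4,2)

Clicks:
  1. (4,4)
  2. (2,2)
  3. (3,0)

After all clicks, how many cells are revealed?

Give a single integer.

Click 1 (4,4) count=0: revealed 6 new [(2,3) (2,4) (3,3) (3,4) (4,3) (4,4)] -> total=6
Click 2 (2,2) count=3: revealed 1 new [(2,2)] -> total=7
Click 3 (3,0) count=3: revealed 1 new [(3,0)] -> total=8

Answer: 8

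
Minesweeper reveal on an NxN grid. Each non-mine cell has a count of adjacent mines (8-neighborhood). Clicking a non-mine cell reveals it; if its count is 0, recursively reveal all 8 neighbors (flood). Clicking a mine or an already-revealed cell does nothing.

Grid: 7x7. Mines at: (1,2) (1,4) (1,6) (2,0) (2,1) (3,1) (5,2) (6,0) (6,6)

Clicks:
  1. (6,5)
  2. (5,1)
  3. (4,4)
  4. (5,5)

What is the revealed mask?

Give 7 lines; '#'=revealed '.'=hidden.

Click 1 (6,5) count=1: revealed 1 new [(6,5)] -> total=1
Click 2 (5,1) count=2: revealed 1 new [(5,1)] -> total=2
Click 3 (4,4) count=0: revealed 21 new [(2,2) (2,3) (2,4) (2,5) (2,6) (3,2) (3,3) (3,4) (3,5) (3,6) (4,2) (4,3) (4,4) (4,5) (4,6) (5,3) (5,4) (5,5) (5,6) (6,3) (6,4)] -> total=23
Click 4 (5,5) count=1: revealed 0 new [(none)] -> total=23

Answer: .......
.......
..#####
..#####
..#####
.#.####
...###.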